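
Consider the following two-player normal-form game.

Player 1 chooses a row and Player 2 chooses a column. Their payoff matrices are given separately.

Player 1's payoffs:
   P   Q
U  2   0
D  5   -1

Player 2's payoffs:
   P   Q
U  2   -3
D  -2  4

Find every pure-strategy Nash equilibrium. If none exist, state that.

For each player, find the best response to each opponent profile; mutual best responses are the pure NE.
Player 1 against P: payoffs 2, 5 → best response D.
Player 1 against Q: payoffs 0, -1 → best response U.
Player 2 against U: payoffs 2, -3 → best response P.
Player 2 against D: payoffs -2, 4 → best response Q.
No profile is a mutual best response for all players.

No pure-strategy Nash equilibrium.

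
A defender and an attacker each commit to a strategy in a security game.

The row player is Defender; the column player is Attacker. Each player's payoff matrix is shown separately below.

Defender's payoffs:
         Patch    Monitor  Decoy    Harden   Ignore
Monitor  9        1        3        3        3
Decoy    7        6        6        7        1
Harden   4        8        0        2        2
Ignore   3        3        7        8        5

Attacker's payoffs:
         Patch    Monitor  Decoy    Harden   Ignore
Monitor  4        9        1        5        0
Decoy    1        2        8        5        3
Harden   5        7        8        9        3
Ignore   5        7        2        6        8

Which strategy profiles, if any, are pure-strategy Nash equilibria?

For each player, find the best response to each opponent profile; mutual best responses are the pure NE.
Defender against Patch: payoffs 9, 7, 4, 3 → best response Monitor.
Defender against Monitor: payoffs 1, 6, 8, 3 → best response Harden.
Defender against Decoy: payoffs 3, 6, 0, 7 → best response Ignore.
Defender against Harden: payoffs 3, 7, 2, 8 → best response Ignore.
Defender against Ignore: payoffs 3, 1, 2, 5 → best response Ignore.
Attacker against Monitor: payoffs 4, 9, 1, 5, 0 → best response Monitor.
Attacker against Decoy: payoffs 1, 2, 8, 5, 3 → best response Decoy.
Attacker against Harden: payoffs 5, 7, 8, 9, 3 → best response Harden.
Attacker against Ignore: payoffs 5, 7, 2, 6, 8 → best response Ignore.
Mutual best responses: (Ignore, Ignore).

The unique pure-strategy Nash equilibrium is (Ignore, Ignore).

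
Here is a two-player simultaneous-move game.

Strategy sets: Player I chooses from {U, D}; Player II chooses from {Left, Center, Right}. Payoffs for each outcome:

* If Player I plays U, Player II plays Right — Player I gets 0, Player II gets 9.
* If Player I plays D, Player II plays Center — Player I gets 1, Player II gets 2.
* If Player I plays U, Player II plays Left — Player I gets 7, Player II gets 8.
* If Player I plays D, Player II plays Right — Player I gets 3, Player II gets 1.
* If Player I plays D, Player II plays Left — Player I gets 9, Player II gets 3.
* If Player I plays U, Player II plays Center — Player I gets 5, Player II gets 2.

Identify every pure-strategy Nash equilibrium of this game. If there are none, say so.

(U, Left): Player I can switch to D (7 → 9). Not NE.
(U, Center): Player II can switch to Left (2 → 8). Not NE.
(U, Right): Player I can switch to D (0 → 3). Not NE.
(D, Left): Player I gets 9, best alternative 7; Player II gets 3, best alternative 2. No profitable deviation — NE.
(D, Center): Player I can switch to U (1 → 5). Not NE.
(D, Right): Player II can switch to Left (1 → 3). Not NE.

(D, Left)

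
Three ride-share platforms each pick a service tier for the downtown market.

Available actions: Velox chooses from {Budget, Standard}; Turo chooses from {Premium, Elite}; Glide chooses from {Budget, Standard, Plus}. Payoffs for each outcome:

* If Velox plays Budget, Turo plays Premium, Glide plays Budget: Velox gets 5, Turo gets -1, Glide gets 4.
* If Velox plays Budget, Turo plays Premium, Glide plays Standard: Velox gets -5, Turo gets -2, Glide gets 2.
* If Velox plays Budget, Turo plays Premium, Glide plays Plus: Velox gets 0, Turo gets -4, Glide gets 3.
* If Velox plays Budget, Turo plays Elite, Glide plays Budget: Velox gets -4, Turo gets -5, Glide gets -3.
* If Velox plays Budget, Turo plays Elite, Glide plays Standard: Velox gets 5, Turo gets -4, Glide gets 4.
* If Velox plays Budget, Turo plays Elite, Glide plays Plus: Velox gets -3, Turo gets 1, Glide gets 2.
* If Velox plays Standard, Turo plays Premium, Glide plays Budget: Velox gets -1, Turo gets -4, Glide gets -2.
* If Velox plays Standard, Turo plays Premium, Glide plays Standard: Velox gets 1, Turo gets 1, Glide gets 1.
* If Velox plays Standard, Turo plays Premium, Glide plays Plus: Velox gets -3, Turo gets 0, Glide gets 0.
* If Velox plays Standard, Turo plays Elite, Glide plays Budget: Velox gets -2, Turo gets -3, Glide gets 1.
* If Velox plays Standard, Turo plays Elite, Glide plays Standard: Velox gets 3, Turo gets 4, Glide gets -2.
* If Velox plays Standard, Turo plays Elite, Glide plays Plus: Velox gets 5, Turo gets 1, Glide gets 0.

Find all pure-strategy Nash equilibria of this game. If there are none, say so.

Velox against (Premium, Budget): payoffs 5, -1 → best response Budget.
Velox against (Premium, Standard): payoffs -5, 1 → best response Standard.
Velox against (Premium, Plus): payoffs 0, -3 → best response Budget.
Velox against (Elite, Budget): payoffs -4, -2 → best response Standard.
Velox against (Elite, Standard): payoffs 5, 3 → best response Budget.
Velox against (Elite, Plus): payoffs -3, 5 → best response Standard.
Turo against (Budget, Budget): payoffs -1, -5 → best response Premium.
Turo against (Budget, Standard): payoffs -2, -4 → best response Premium.
Turo against (Budget, Plus): payoffs -4, 1 → best response Elite.
Turo against (Standard, Budget): payoffs -4, -3 → best response Elite.
Turo against (Standard, Standard): payoffs 1, 4 → best response Elite.
Turo against (Standard, Plus): payoffs 0, 1 → best response Elite.
Glide against (Budget, Premium): payoffs 4, 2, 3 → best response Budget.
Glide against (Budget, Elite): payoffs -3, 4, 2 → best response Standard.
Glide against (Standard, Premium): payoffs -2, 1, 0 → best response Standard.
Glide against (Standard, Elite): payoffs 1, -2, 0 → best response Budget.
Mutual best responses: (Budget, Premium, Budget); (Standard, Elite, Budget).

Pure-strategy Nash equilibria: (Budget, Premium, Budget), (Standard, Elite, Budget)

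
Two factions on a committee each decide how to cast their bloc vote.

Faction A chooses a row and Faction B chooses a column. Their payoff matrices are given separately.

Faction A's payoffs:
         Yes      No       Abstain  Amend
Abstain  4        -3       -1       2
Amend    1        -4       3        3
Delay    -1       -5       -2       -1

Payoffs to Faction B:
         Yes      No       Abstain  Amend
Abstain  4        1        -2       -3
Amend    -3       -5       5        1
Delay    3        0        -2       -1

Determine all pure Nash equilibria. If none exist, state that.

(Abstain, Yes): Faction A gets 4, best alternative 1; Faction B gets 4, best alternative 1. No profitable deviation — NE.
(Abstain, No): Faction B can switch to Yes (1 → 4). Not NE.
(Abstain, Abstain): Faction A can switch to Amend (-1 → 3). Not NE.
(Abstain, Amend): Faction A can switch to Amend (2 → 3). Not NE.
(Amend, Yes): Faction A can switch to Abstain (1 → 4). Not NE.
(Amend, No): Faction A can switch to Abstain (-4 → -3). Not NE.
(Amend, Abstain): Faction A gets 3, best alternative -1; Faction B gets 5, best alternative 1. No profitable deviation — NE.
(Amend, Amend): Faction B can switch to Abstain (1 → 5). Not NE.
(Delay, Yes): Faction A can switch to Abstain (-1 → 4). Not NE.
(Delay, No): Faction A can switch to Abstain (-5 → -3). Not NE.
(Delay, Abstain): Faction A can switch to Abstain (-2 → -1). Not NE.
(Delay, Amend): Faction A can switch to Abstain (-1 → 2). Not NE.

Pure-strategy Nash equilibria: (Abstain, Yes), (Amend, Abstain)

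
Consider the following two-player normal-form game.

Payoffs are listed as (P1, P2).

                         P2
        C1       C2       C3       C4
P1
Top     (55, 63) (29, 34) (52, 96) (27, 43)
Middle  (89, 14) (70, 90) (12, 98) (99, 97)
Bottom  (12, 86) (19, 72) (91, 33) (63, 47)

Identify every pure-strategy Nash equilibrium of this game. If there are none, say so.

none

Check each profile: it is a Nash equilibrium iff no player can strictly gain by switching unilaterally.
(Top, C1): P1 can switch to Middle (55 → 89). Not NE.
(Top, C2): P1 can switch to Middle (29 → 70). Not NE.
(Top, C3): P1 can switch to Bottom (52 → 91). Not NE.
(Top, C4): P1 can switch to Middle (27 → 99). Not NE.
(Middle, C1): P2 can switch to C2 (14 → 90). Not NE.
(Middle, C2): P2 can switch to C3 (90 → 98). Not NE.
(The remaining 6 profiles each have a profitable deviation by the same check.)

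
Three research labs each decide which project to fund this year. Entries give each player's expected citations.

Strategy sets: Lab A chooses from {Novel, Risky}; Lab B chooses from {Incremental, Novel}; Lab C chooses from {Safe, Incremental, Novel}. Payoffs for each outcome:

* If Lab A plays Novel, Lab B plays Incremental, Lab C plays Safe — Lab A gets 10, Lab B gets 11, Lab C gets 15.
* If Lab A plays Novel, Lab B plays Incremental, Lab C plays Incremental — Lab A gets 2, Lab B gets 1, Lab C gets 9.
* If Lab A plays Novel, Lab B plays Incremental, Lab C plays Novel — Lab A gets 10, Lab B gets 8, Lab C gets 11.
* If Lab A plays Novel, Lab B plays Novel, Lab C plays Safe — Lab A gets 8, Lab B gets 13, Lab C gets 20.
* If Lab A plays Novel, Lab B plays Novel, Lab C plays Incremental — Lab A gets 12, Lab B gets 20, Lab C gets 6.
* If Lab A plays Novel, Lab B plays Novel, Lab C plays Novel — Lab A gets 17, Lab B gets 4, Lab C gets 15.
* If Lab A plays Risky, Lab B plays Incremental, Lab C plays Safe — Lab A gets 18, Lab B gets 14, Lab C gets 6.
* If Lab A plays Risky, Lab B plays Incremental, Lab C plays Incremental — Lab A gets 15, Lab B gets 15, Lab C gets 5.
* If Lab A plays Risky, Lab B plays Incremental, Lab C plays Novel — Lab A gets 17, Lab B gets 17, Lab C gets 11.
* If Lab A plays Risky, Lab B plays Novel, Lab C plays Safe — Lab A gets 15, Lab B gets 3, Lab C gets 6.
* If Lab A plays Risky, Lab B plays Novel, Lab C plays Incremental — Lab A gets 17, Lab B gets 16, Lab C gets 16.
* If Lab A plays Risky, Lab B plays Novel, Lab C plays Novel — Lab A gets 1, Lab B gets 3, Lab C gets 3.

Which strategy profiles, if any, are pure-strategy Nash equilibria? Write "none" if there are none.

The pure Nash equilibria are (Risky, Incremental, Novel) and (Risky, Novel, Incremental).

Lab A against (Incremental, Safe): payoffs 10, 18 → best response Risky.
Lab A against (Incremental, Incremental): payoffs 2, 15 → best response Risky.
Lab A against (Incremental, Novel): payoffs 10, 17 → best response Risky.
Lab A against (Novel, Safe): payoffs 8, 15 → best response Risky.
Lab A against (Novel, Incremental): payoffs 12, 17 → best response Risky.
Lab A against (Novel, Novel): payoffs 17, 1 → best response Novel.
Lab B against (Novel, Safe): payoffs 11, 13 → best response Novel.
Lab B against (Novel, Incremental): payoffs 1, 20 → best response Novel.
Lab B against (Novel, Novel): payoffs 8, 4 → best response Incremental.
Lab B against (Risky, Safe): payoffs 14, 3 → best response Incremental.
Lab B against (Risky, Incremental): payoffs 15, 16 → best response Novel.
Lab B against (Risky, Novel): payoffs 17, 3 → best response Incremental.
Lab C against (Novel, Incremental): payoffs 15, 9, 11 → best response Safe.
Lab C against (Novel, Novel): payoffs 20, 6, 15 → best response Safe.
Lab C against (Risky, Incremental): payoffs 6, 5, 11 → best response Novel.
Lab C against (Risky, Novel): payoffs 6, 16, 3 → best response Incremental.
Mutual best responses: (Risky, Incremental, Novel); (Risky, Novel, Incremental).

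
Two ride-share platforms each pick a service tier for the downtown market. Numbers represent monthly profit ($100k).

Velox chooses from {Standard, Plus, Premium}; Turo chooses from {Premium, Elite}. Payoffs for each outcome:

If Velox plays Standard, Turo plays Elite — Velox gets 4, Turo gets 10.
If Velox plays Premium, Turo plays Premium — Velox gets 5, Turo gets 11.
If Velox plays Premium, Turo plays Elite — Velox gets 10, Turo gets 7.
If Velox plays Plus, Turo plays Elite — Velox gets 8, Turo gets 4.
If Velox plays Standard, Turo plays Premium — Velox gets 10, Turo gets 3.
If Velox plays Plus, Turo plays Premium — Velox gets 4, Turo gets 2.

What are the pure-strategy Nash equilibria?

For each player, find the best response to each opponent profile; mutual best responses are the pure NE.
Velox against Premium: payoffs 10, 4, 5 → best response Standard.
Velox against Elite: payoffs 4, 8, 10 → best response Premium.
Turo against Standard: payoffs 3, 10 → best response Elite.
Turo against Plus: payoffs 2, 4 → best response Elite.
Turo against Premium: payoffs 11, 7 → best response Premium.
No profile is a mutual best response for all players.

No pure-strategy Nash equilibrium.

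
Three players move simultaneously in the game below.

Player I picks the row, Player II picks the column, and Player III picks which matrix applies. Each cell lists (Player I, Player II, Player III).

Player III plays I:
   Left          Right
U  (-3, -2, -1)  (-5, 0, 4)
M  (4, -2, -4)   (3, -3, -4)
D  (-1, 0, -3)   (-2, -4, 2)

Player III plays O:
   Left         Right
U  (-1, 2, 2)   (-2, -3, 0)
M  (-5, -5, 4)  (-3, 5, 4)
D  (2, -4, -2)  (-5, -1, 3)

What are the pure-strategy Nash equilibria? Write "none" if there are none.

(U, Left, I): Player I can switch to M (-3 → 4). Not NE.
(U, Left, O): Player I can switch to D (-1 → 2). Not NE.
(U, Right, I): Player I can switch to M (-5 → 3). Not NE.
(U, Right, O): Player II can switch to Left (-3 → 2). Not NE.
(M, Left, I): Player III can switch to O (-4 → 4). Not NE.
(M, Left, O): Player I can switch to U (-5 → -1). Not NE.
(M, Right, I): Player II can switch to Left (-3 → -2). Not NE.
(M, Right, O): Player I can switch to U (-3 → -2). Not NE.
(The remaining 4 profiles each have a profitable deviation by the same check.)

There is no pure-strategy Nash equilibrium.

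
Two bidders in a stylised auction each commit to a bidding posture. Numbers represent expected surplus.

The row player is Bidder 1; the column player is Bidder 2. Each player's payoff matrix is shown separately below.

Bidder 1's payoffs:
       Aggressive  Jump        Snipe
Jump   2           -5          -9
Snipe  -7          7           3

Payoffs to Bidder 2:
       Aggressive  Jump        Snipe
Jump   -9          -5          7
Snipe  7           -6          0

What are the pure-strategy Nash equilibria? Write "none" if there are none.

(Jump, Aggressive): Bidder 2 can switch to Jump (-9 → -5). Not NE.
(Jump, Jump): Bidder 1 can switch to Snipe (-5 → 7). Not NE.
(Jump, Snipe): Bidder 1 can switch to Snipe (-9 → 3). Not NE.
(Snipe, Aggressive): Bidder 1 can switch to Jump (-7 → 2). Not NE.
(Snipe, Jump): Bidder 2 can switch to Aggressive (-6 → 7). Not NE.
(Snipe, Snipe): Bidder 2 can switch to Aggressive (0 → 7). Not NE.

none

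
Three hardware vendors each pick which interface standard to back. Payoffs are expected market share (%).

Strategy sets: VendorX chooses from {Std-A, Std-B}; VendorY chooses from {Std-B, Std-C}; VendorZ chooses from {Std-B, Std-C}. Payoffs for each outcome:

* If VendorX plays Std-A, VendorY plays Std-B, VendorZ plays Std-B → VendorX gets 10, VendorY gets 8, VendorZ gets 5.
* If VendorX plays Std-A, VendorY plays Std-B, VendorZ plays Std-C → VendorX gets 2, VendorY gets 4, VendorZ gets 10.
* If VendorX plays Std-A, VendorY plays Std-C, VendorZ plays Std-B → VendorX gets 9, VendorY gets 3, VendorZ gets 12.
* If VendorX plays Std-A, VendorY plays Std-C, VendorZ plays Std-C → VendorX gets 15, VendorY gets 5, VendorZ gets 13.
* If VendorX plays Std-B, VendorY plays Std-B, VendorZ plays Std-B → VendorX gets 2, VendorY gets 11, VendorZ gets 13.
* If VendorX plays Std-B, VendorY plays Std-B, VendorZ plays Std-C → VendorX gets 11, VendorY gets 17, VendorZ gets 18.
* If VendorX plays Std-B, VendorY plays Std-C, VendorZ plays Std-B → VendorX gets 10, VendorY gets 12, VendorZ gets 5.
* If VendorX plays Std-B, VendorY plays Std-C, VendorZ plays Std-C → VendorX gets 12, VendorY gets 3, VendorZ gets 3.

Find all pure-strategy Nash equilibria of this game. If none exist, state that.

Mark each player's best response to every combination of opponents' strategies; a profile where every player is best-responding is a pure Nash equilibrium.
VendorX against (Std-B, Std-B): payoffs 10, 2 → best response Std-A.
VendorX against (Std-B, Std-C): payoffs 2, 11 → best response Std-B.
VendorX against (Std-C, Std-B): payoffs 9, 10 → best response Std-B.
VendorX against (Std-C, Std-C): payoffs 15, 12 → best response Std-A.
VendorY against (Std-A, Std-B): payoffs 8, 3 → best response Std-B.
VendorY against (Std-A, Std-C): payoffs 4, 5 → best response Std-C.
VendorY against (Std-B, Std-B): payoffs 11, 12 → best response Std-C.
VendorY against (Std-B, Std-C): payoffs 17, 3 → best response Std-B.
VendorZ against (Std-A, Std-B): payoffs 5, 10 → best response Std-C.
VendorZ against (Std-A, Std-C): payoffs 12, 13 → best response Std-C.
VendorZ against (Std-B, Std-B): payoffs 13, 18 → best response Std-C.
VendorZ against (Std-B, Std-C): payoffs 5, 3 → best response Std-B.
Mutual best responses: (Std-A, Std-C, Std-C); (Std-B, Std-B, Std-C); (Std-B, Std-C, Std-B).

(Std-A, Std-C, Std-C), (Std-B, Std-B, Std-C), (Std-B, Std-C, Std-B)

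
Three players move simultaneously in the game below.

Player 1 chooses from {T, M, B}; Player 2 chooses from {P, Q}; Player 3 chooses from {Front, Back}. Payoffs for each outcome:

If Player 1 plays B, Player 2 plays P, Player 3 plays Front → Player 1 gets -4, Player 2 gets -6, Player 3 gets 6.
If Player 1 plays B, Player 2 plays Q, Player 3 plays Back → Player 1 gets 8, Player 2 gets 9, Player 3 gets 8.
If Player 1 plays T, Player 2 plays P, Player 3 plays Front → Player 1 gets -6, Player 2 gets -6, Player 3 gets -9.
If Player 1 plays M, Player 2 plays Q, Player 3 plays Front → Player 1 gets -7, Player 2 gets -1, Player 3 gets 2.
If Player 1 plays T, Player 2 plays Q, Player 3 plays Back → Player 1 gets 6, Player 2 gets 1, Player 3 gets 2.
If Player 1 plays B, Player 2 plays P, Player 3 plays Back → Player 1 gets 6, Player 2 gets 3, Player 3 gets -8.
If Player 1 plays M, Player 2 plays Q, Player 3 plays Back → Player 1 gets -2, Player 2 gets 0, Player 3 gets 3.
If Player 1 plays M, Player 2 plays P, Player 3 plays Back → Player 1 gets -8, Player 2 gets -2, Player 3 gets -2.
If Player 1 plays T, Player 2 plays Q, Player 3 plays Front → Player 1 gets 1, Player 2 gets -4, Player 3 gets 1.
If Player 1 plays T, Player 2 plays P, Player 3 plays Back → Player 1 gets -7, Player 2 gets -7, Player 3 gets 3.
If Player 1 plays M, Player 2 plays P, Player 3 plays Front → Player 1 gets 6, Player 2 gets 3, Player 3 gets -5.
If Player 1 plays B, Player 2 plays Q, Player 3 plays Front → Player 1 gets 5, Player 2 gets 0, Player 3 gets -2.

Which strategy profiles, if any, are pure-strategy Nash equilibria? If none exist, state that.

(T, P, Front): Player 1 can switch to M (-6 → 6). Not NE.
(T, P, Back): Player 1 can switch to B (-7 → 6). Not NE.
(T, Q, Front): Player 1 can switch to B (1 → 5). Not NE.
(T, Q, Back): Player 1 can switch to B (6 → 8). Not NE.
(M, P, Front): Player 3 can switch to Back (-5 → -2). Not NE.
(M, P, Back): Player 1 can switch to T (-8 → -7). Not NE.
(B, Q, Back): Player 1 gets 8, best alternative 6; Player 2 gets 9, best alternative 3; Player 3 gets 8, best alternative -2. No profitable deviation — NE.
(The remaining 5 profiles each have a profitable deviation by the same check.)

(B, Q, Back)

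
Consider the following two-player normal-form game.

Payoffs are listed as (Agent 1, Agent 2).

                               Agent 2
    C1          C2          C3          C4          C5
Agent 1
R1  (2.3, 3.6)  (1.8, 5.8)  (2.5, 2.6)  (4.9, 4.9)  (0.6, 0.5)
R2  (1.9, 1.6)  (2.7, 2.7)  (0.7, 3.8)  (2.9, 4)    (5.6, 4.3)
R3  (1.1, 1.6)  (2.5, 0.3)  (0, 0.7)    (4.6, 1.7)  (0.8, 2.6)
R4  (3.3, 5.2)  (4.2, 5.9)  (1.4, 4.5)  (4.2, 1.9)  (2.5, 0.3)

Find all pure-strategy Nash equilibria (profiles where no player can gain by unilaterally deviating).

Mark each player's best response to every combination of opponents' strategies; a profile where every player is best-responding is a pure Nash equilibrium.
Agent 1 against C1: payoffs 2.3, 1.9, 1.1, 3.3 → best response R4.
Agent 1 against C2: payoffs 1.8, 2.7, 2.5, 4.2 → best response R4.
Agent 1 against C3: payoffs 2.5, 0.7, 0, 1.4 → best response R1.
Agent 1 against C4: payoffs 4.9, 2.9, 4.6, 4.2 → best response R1.
Agent 1 against C5: payoffs 0.6, 5.6, 0.8, 2.5 → best response R2.
Agent 2 against R1: payoffs 3.6, 5.8, 2.6, 4.9, 0.5 → best response C2.
Agent 2 against R2: payoffs 1.6, 2.7, 3.8, 4, 4.3 → best response C5.
Agent 2 against R3: payoffs 1.6, 0.3, 0.7, 1.7, 2.6 → best response C5.
Agent 2 against R4: payoffs 5.2, 5.9, 4.5, 1.9, 0.3 → best response C2.
Mutual best responses: (R2, C5); (R4, C2).

The pure Nash equilibria are (R2, C5); (R4, C2).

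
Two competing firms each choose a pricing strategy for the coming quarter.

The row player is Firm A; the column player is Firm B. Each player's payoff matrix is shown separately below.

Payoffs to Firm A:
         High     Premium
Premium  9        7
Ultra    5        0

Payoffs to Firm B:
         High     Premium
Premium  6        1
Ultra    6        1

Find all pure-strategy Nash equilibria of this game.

(Premium, High)

Mark each player's best response to every combination of opponents' strategies; a profile where every player is best-responding is a pure Nash equilibrium.
Firm A against High: payoffs 9, 5 → best response Premium.
Firm A against Premium: payoffs 7, 0 → best response Premium.
Firm B against Premium: payoffs 6, 1 → best response High.
Firm B against Ultra: payoffs 6, 1 → best response High.
Mutual best responses: (Premium, High).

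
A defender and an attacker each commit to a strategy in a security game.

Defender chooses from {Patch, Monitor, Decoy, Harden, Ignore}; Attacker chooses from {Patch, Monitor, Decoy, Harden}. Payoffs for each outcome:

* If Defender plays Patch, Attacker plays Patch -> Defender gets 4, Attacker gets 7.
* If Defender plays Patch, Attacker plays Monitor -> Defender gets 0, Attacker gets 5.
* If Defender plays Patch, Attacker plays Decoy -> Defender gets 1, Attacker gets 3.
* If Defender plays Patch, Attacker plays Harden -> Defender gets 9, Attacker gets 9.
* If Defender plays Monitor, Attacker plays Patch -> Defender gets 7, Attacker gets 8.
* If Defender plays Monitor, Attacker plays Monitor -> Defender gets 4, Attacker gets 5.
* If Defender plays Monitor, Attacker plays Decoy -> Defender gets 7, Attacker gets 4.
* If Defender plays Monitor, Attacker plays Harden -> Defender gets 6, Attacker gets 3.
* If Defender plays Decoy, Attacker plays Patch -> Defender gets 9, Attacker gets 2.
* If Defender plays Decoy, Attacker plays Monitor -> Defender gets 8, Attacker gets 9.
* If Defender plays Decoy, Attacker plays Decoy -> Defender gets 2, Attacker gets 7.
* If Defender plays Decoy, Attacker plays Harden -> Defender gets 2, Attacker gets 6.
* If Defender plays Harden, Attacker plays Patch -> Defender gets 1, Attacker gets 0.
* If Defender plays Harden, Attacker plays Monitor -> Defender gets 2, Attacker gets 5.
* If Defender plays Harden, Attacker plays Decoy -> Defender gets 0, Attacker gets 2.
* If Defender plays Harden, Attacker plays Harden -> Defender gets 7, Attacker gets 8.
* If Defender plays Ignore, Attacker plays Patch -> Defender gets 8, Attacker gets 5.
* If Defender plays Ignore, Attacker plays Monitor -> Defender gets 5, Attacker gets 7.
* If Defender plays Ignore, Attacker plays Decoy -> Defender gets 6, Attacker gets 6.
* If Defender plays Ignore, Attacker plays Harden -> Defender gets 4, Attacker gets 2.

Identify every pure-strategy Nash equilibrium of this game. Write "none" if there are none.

For each player, find the best response to each opponent profile; mutual best responses are the pure NE.
Defender against Patch: payoffs 4, 7, 9, 1, 8 → best response Decoy.
Defender against Monitor: payoffs 0, 4, 8, 2, 5 → best response Decoy.
Defender against Decoy: payoffs 1, 7, 2, 0, 6 → best response Monitor.
Defender against Harden: payoffs 9, 6, 2, 7, 4 → best response Patch.
Attacker against Patch: payoffs 7, 5, 3, 9 → best response Harden.
Attacker against Monitor: payoffs 8, 5, 4, 3 → best response Patch.
Attacker against Decoy: payoffs 2, 9, 7, 6 → best response Monitor.
Attacker against Harden: payoffs 0, 5, 2, 8 → best response Harden.
Attacker against Ignore: payoffs 5, 7, 6, 2 → best response Monitor.
Mutual best responses: (Patch, Harden); (Decoy, Monitor).

The pure Nash equilibria are (Patch, Harden) and (Decoy, Monitor).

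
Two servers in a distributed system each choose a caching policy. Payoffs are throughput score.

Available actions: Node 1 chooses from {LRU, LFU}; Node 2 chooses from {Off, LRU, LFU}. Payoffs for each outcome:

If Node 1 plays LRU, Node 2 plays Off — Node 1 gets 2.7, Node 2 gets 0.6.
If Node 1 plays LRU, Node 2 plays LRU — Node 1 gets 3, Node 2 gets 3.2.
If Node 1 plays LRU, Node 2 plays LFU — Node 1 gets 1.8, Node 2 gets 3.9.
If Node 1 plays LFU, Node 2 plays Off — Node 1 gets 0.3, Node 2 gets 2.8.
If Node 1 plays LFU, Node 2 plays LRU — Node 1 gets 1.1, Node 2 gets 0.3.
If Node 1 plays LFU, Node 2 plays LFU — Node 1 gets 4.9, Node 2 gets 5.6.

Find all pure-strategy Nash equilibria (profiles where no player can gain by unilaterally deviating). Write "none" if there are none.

The unique pure-strategy Nash equilibrium is (LFU, LFU).

For each player, find the best response to each opponent profile; mutual best responses are the pure NE.
Node 1 against Off: payoffs 2.7, 0.3 → best response LRU.
Node 1 against LRU: payoffs 3, 1.1 → best response LRU.
Node 1 against LFU: payoffs 1.8, 4.9 → best response LFU.
Node 2 against LRU: payoffs 0.6, 3.2, 3.9 → best response LFU.
Node 2 against LFU: payoffs 2.8, 0.3, 5.6 → best response LFU.
Mutual best responses: (LFU, LFU).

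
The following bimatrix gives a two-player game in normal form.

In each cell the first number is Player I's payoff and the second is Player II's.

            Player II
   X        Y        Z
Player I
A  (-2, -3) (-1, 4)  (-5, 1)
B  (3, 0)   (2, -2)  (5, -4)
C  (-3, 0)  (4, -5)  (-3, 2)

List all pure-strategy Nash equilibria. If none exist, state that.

Check each profile: it is a Nash equilibrium iff no player can strictly gain by switching unilaterally.
(A, X): Player I can switch to B (-2 → 3). Not NE.
(A, Y): Player I can switch to B (-1 → 2). Not NE.
(A, Z): Player I can switch to B (-5 → 5). Not NE.
(B, X): Player I gets 3, best alternative -2; Player II gets 0, best alternative -2. No profitable deviation — NE.
(B, Y): Player I can switch to C (2 → 4). Not NE.
(B, Z): Player II can switch to X (-4 → 0). Not NE.
(C, X): Player I can switch to A (-3 → -2). Not NE.
(C, Y): Player II can switch to X (-5 → 0). Not NE.
(C, Z): Player I can switch to B (-3 → 5). Not NE.

The unique pure-strategy Nash equilibrium is (B, X).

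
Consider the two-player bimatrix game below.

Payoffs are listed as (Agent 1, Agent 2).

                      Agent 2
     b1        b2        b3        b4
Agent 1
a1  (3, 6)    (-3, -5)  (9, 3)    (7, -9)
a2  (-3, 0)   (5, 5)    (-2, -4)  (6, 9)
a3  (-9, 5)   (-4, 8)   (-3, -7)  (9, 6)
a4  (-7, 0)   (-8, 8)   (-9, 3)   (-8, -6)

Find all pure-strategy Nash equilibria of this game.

Agent 1 against b1: payoffs 3, -3, -9, -7 → best response a1.
Agent 1 against b2: payoffs -3, 5, -4, -8 → best response a2.
Agent 1 against b3: payoffs 9, -2, -3, -9 → best response a1.
Agent 1 against b4: payoffs 7, 6, 9, -8 → best response a3.
Agent 2 against a1: payoffs 6, -5, 3, -9 → best response b1.
Agent 2 against a2: payoffs 0, 5, -4, 9 → best response b4.
Agent 2 against a3: payoffs 5, 8, -7, 6 → best response b2.
Agent 2 against a4: payoffs 0, 8, 3, -6 → best response b2.
Mutual best responses: (a1, b1).

Pure NE: (a1, b1)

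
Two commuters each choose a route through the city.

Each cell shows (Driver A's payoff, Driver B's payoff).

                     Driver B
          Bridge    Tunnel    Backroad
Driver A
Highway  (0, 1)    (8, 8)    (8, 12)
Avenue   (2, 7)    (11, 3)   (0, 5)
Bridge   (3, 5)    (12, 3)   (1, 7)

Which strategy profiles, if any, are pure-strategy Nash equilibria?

(Highway, Bridge): Driver A can switch to Avenue (0 → 2). Not NE.
(Highway, Tunnel): Driver A can switch to Avenue (8 → 11). Not NE.
(Highway, Backroad): Driver A gets 8, best alternative 1; Driver B gets 12, best alternative 8. No profitable deviation — NE.
(Avenue, Bridge): Driver A can switch to Bridge (2 → 3). Not NE.
(Avenue, Tunnel): Driver A can switch to Bridge (11 → 12). Not NE.
(Avenue, Backroad): Driver A can switch to Highway (0 → 8). Not NE.
(Bridge, Bridge): Driver B can switch to Backroad (5 → 7). Not NE.
(Bridge, Tunnel): Driver B can switch to Bridge (3 → 5). Not NE.
(Bridge, Backroad): Driver A can switch to Highway (1 → 8). Not NE.

The unique pure-strategy Nash equilibrium is (Highway, Backroad).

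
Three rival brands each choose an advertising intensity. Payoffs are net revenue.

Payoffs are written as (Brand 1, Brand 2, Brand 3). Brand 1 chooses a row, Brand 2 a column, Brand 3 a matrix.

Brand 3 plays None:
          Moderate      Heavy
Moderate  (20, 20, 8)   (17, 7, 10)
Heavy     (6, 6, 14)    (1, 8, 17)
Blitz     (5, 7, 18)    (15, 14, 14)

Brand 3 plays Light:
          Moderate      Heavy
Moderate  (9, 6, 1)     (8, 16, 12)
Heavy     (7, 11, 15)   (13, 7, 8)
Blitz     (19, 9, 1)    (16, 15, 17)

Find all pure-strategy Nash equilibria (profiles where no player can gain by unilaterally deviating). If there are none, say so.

(Moderate, Moderate, None): Brand 1 gets 20, best alternative 6; Brand 2 gets 20, best alternative 7; Brand 3 gets 8, best alternative 1. No profitable deviation — NE.
(Moderate, Moderate, Light): Brand 1 can switch to Blitz (9 → 19). Not NE.
(Moderate, Heavy, None): Brand 2 can switch to Moderate (7 → 20). Not NE.
(Moderate, Heavy, Light): Brand 1 can switch to Heavy (8 → 13). Not NE.
(Heavy, Moderate, None): Brand 1 can switch to Moderate (6 → 20). Not NE.
(Heavy, Moderate, Light): Brand 1 can switch to Moderate (7 → 9). Not NE.
(Heavy, Heavy, None): Brand 1 can switch to Moderate (1 → 17). Not NE.
(Heavy, Heavy, Light): Brand 1 can switch to Blitz (13 → 16). Not NE.
(Blitz, Moderate, None): Brand 1 can switch to Moderate (5 → 20). Not NE.
(Blitz, Moderate, Light): Brand 2 can switch to Heavy (9 → 15). Not NE.
(Blitz, Heavy, None): Brand 1 can switch to Moderate (15 → 17). Not NE.
(Blitz, Heavy, Light): Brand 1 gets 16, best alternative 13; Brand 2 gets 15, best alternative 9; Brand 3 gets 17, best alternative 14. No profitable deviation — NE.

Pure-strategy Nash equilibria: (Moderate, Moderate, None) and (Blitz, Heavy, Light)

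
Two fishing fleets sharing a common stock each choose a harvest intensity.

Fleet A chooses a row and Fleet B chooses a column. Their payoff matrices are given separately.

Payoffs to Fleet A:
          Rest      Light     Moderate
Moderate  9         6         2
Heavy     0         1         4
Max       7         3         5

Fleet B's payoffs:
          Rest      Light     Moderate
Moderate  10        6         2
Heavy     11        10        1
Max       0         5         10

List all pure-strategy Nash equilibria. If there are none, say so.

The pure Nash equilibria are (Moderate, Rest), (Max, Moderate).

Fleet A against Rest: payoffs 9, 0, 7 → best response Moderate.
Fleet A against Light: payoffs 6, 1, 3 → best response Moderate.
Fleet A against Moderate: payoffs 2, 4, 5 → best response Max.
Fleet B against Moderate: payoffs 10, 6, 2 → best response Rest.
Fleet B against Heavy: payoffs 11, 10, 1 → best response Rest.
Fleet B against Max: payoffs 0, 5, 10 → best response Moderate.
Mutual best responses: (Moderate, Rest); (Max, Moderate).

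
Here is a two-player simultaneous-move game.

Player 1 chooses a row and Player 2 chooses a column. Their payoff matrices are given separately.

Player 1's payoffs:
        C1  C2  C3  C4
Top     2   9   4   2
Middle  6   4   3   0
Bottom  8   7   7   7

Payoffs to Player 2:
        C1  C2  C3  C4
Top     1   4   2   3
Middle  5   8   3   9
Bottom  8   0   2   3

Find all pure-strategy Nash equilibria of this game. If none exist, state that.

Check each profile: it is a Nash equilibrium iff no player can strictly gain by switching unilaterally.
(Top, C1): Player 1 can switch to Middle (2 → 6). Not NE.
(Top, C2): Player 1 gets 9, best alternative 7; Player 2 gets 4, best alternative 3. No profitable deviation — NE.
(Top, C3): Player 1 can switch to Bottom (4 → 7). Not NE.
(Top, C4): Player 1 can switch to Bottom (2 → 7). Not NE.
(Middle, C1): Player 1 can switch to Bottom (6 → 8). Not NE.
(Middle, C2): Player 1 can switch to Top (4 → 9). Not NE.
(Middle, C3): Player 1 can switch to Top (3 → 4). Not NE.
(Middle, C4): Player 1 can switch to Top (0 → 2). Not NE.
(Bottom, C1): Player 1 gets 8, best alternative 6; Player 2 gets 8, best alternative 3. No profitable deviation — NE.
(Bottom, C2): Player 1 can switch to Top (7 → 9). Not NE.
(Bottom, C3): Player 2 can switch to C1 (2 → 8). Not NE.
(Bottom, C4): Player 2 can switch to C1 (3 → 8). Not NE.

(Top, C2) and (Bottom, C1)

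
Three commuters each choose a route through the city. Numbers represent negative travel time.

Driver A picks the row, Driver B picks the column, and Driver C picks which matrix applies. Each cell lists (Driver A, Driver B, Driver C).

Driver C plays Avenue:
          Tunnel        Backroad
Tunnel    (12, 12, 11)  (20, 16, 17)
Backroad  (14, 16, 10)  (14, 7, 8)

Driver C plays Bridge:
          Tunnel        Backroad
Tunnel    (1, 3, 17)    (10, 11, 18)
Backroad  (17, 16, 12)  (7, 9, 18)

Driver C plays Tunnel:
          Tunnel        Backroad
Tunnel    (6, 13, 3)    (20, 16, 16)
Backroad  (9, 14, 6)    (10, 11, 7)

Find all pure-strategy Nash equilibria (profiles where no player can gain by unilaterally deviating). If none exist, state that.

The pure Nash equilibria are (Tunnel, Backroad, Bridge), (Backroad, Tunnel, Bridge).

Driver A against (Tunnel, Avenue): payoffs 12, 14 → best response Backroad.
Driver A against (Tunnel, Bridge): payoffs 1, 17 → best response Backroad.
Driver A against (Tunnel, Tunnel): payoffs 6, 9 → best response Backroad.
Driver A against (Backroad, Avenue): payoffs 20, 14 → best response Tunnel.
Driver A against (Backroad, Bridge): payoffs 10, 7 → best response Tunnel.
Driver A against (Backroad, Tunnel): payoffs 20, 10 → best response Tunnel.
Driver B against (Tunnel, Avenue): payoffs 12, 16 → best response Backroad.
Driver B against (Tunnel, Bridge): payoffs 3, 11 → best response Backroad.
Driver B against (Tunnel, Tunnel): payoffs 13, 16 → best response Backroad.
Driver B against (Backroad, Avenue): payoffs 16, 7 → best response Tunnel.
Driver B against (Backroad, Bridge): payoffs 16, 9 → best response Tunnel.
Driver B against (Backroad, Tunnel): payoffs 14, 11 → best response Tunnel.
Driver C against (Tunnel, Tunnel): payoffs 11, 17, 3 → best response Bridge.
Driver C against (Tunnel, Backroad): payoffs 17, 18, 16 → best response Bridge.
Driver C against (Backroad, Tunnel): payoffs 10, 12, 6 → best response Bridge.
Driver C against (Backroad, Backroad): payoffs 8, 18, 7 → best response Bridge.
Mutual best responses: (Tunnel, Backroad, Bridge); (Backroad, Tunnel, Bridge).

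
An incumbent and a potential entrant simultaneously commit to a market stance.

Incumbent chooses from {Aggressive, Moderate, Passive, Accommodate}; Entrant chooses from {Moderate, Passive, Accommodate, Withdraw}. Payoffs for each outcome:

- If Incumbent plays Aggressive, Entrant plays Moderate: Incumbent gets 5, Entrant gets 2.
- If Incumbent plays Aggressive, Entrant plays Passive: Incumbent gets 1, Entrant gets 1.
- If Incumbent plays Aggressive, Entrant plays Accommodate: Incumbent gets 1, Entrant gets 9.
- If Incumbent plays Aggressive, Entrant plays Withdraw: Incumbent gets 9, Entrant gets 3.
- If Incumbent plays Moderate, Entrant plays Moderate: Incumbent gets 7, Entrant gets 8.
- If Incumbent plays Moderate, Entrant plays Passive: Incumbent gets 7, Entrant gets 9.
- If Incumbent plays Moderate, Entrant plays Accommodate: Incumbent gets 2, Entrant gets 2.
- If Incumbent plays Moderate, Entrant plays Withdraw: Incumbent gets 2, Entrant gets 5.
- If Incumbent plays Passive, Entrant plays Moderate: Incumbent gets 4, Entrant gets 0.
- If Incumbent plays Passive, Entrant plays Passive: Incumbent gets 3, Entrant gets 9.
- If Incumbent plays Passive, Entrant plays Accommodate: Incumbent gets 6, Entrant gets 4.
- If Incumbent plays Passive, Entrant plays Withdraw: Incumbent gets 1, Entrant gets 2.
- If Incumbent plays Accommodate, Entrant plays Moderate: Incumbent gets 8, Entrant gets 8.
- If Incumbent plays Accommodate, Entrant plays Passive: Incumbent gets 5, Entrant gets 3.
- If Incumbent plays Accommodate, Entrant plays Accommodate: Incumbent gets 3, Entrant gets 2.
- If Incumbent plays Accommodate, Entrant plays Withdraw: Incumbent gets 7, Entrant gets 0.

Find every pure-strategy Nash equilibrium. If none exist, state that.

Incumbent against Moderate: payoffs 5, 7, 4, 8 → best response Accommodate.
Incumbent against Passive: payoffs 1, 7, 3, 5 → best response Moderate.
Incumbent against Accommodate: payoffs 1, 2, 6, 3 → best response Passive.
Incumbent against Withdraw: payoffs 9, 2, 1, 7 → best response Aggressive.
Entrant against Aggressive: payoffs 2, 1, 9, 3 → best response Accommodate.
Entrant against Moderate: payoffs 8, 9, 2, 5 → best response Passive.
Entrant against Passive: payoffs 0, 9, 4, 2 → best response Passive.
Entrant against Accommodate: payoffs 8, 3, 2, 0 → best response Moderate.
Mutual best responses: (Moderate, Passive); (Accommodate, Moderate).

Pure-strategy Nash equilibria: (Moderate, Passive); (Accommodate, Moderate)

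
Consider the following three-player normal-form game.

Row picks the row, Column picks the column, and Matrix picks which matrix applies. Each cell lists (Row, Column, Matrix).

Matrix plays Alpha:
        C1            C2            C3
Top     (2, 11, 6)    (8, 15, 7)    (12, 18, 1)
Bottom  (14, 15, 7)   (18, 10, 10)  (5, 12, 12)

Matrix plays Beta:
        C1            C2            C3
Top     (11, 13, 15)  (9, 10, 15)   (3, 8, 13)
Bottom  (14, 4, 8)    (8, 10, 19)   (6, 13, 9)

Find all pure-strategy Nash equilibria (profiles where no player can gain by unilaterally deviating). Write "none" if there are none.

none

Mark each player's best response to every combination of opponents' strategies; a profile where every player is best-responding is a pure Nash equilibrium.
Row against (C1, Alpha): payoffs 2, 14 → best response Bottom.
Row against (C1, Beta): payoffs 11, 14 → best response Bottom.
Row against (C2, Alpha): payoffs 8, 18 → best response Bottom.
Row against (C2, Beta): payoffs 9, 8 → best response Top.
Row against (C3, Alpha): payoffs 12, 5 → best response Top.
Row against (C3, Beta): payoffs 3, 6 → best response Bottom.
Column against (Top, Alpha): payoffs 11, 15, 18 → best response C3.
Column against (Top, Beta): payoffs 13, 10, 8 → best response C1.
Column against (Bottom, Alpha): payoffs 15, 10, 12 → best response C1.
Column against (Bottom, Beta): payoffs 4, 10, 13 → best response C3.
Matrix against (Top, C1): payoffs 6, 15 → best response Beta.
Matrix against (Top, C2): payoffs 7, 15 → best response Beta.
Matrix against (Top, C3): payoffs 1, 13 → best response Beta.
Matrix against (Bottom, C1): payoffs 7, 8 → best response Beta.
Matrix against (Bottom, C2): payoffs 10, 19 → best response Beta.
Matrix against (Bottom, C3): payoffs 12, 9 → best response Alpha.
No profile is a mutual best response for all players.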